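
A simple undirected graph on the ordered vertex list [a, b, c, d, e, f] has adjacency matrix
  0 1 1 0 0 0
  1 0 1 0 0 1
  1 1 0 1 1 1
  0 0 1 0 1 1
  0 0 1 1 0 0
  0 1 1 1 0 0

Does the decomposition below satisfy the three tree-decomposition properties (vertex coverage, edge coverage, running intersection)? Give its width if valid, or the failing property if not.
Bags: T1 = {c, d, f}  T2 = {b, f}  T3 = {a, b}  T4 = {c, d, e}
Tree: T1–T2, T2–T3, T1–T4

No — edge (c,b) lies in no bag.

A tree decomposition must satisfy three properties: every vertex lies in some bag; for every edge, both endpoints lie together in some bag; and for every vertex, the bags containing it form a connected subtree. Here edge (c,b) lies in no bag, so the decomposition is invalid.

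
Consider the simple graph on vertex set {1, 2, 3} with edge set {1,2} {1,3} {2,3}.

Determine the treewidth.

A width-2 tree decomposition is:
Bags: B1 = {1, 2, 3}
Tree: (single bag)
With just one bag of size 3, the width is 3 − 1 = 2, so tw(G) ≤ 2. On the other hand G contains the 3-clique {1, 2, 3}. A clique must lie in a single bag of any decomposition, so no decomposition can have width below 2. Hence tw(G) = 2 exactly.

2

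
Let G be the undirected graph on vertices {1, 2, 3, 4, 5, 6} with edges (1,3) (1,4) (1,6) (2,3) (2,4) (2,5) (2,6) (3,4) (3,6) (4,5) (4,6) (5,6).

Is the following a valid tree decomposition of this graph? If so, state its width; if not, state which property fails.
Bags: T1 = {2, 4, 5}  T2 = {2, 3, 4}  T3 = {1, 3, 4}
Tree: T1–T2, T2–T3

No — vertex 6 appears in no bag.

A tree decomposition must satisfy three properties: every vertex lies in some bag; for every edge, both endpoints lie together in some bag; and for every vertex, the bags containing it form a connected subtree. Here vertex 6 appears in no bag, so the decomposition is invalid.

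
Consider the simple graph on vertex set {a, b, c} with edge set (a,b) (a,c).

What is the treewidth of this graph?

1

A width-1 tree decomposition is:
Bags: B1 = {a, b}  B2 = {a, c}
Tree: B1–B2
Every bag has size at most 2, so the width is 2 − 1 = 1 and tw(G) ≤ 1. Any graph with an edge has treewidth ≥ 1, and G has the edge a–b. Therefore the treewidth is 1.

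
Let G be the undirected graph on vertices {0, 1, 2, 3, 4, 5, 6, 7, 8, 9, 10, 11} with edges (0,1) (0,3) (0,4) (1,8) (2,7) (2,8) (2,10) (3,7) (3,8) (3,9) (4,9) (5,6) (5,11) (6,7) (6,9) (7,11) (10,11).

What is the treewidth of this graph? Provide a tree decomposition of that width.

Each bag holds 4 vertices, so the decomposition has width 3, which upper-bounds the treewidth. For the lower bound: the 4 vertex sets {0,1,4}, {9}, {3}, {2,6,7,8} are disjoint, each induces a connected subgraph, and every pair is joined by at least one edge of G. Contracting each set to a single vertex therefore yields K_{4} as a minor, and since treewidth is minor-monotone, tw(G) ≥ tw(K_{4}) = 3. Combining the bounds, tw(G) = 3.

Treewidth 3.
Bags: B1 = {0, 1, 4, 9}  B2 = {0, 1, 3, 9}  B3 = {1, 3, 8, 9}  B4 = {3, 6, 8, 9}  B5 = {3, 6, 7, 8}  B6 = {2, 6, 7, 8}  B7 = {2, 5, 6, 7}  B8 = {2, 5, 7, 11}  B9 = {2, 5, 10, 11}
Tree: B1–B2, B2–B3, B3–B4, B4–B5, B5–B6, B6–B7, B7–B8, B8–B9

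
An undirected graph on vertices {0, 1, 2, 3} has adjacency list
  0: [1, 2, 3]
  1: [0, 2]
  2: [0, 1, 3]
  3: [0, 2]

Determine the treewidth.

2

A width-2 tree decomposition is:
Bags: B1 = {0, 1, 2}  B2 = {0, 2, 3}
Tree: B1–B2
The largest bag has 3 vertices, giving width 2; this decomposition certifies tw(G) ≤ 2. On the other hand G contains the 3-clique {0, 1, 2}. A clique must lie in a single bag of any decomposition, so no decomposition can have width below 2. Therefore the treewidth is 2.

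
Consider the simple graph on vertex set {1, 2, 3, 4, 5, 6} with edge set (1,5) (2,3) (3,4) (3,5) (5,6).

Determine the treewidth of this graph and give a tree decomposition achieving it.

Treewidth 1.
One optimal decomposition is:
Bags: B1 = {3, 5}  B2 = {3, 4}  B3 = {1, 5}  B4 = {5, 6}  B5 = {2, 3}
Tree: B1–B2, B1–B3, B3–B4, B2–B5

Every bag has size at most 2, so the width is 2 − 1 = 1 and tw(G) ≤ 1. G has an edge, so its treewidth is at least 1. Hence tw(G) = 1 exactly.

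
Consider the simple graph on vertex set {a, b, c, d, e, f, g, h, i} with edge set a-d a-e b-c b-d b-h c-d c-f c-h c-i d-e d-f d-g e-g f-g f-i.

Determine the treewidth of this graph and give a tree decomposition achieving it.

Every bag has size at most 3, so the width is 3 − 1 = 2 and tw(G) ≤ 2. On the other hand G contains the 3-clique {a, d, e}. A clique must lie in a single bag of any decomposition, so no decomposition can have width below 2. Hence tw(G) = 2 exactly.

Treewidth 2.
One such decomposition:
Bags: B1 = {a, d, e}  B2 = {d, e, g}  B3 = {d, f, g}  B4 = {c, d, f}  B5 = {b, c, d}  B6 = {c, f, i}  B7 = {b, c, h}
Tree: B1–B2, B2–B3, B3–B4, B4–B5, B4–B6, B5–B7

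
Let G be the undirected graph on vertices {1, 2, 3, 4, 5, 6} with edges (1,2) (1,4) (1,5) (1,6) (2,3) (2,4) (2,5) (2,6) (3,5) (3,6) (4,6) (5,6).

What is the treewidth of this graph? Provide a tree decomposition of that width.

Treewidth 3.
One such decomposition:
Bags: B1 = {1, 2, 4, 6}  B2 = {1, 2, 5, 6}  B3 = {2, 3, 5, 6}
Tree: B1–B2, B2–B3

Every bag has size at most 4, so the width is 4 − 1 = 3 and tw(G) ≤ 3. Conversely, {1, 2, 4, 6} is a clique of size 4, and the vertices of any clique must share a bag in every tree decomposition; so some bag has ≥ 4 vertices and tw(G) ≥ 3. Hence tw(G) = 3 exactly.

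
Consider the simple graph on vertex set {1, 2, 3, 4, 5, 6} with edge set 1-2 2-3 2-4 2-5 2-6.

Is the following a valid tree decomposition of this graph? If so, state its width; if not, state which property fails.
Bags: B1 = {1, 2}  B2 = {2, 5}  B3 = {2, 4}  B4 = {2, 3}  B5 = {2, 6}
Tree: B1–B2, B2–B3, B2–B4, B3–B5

Yes; width 1.

Every vertex of G appears in some bag (union = {1, 2, 3, 4, 5, 6}); every edge is covered by a bag; and for each vertex v the set of bags containing v is connected in the bag tree. The decomposition is therefore valid. The largest bag has 2 vertices, so the width is 1.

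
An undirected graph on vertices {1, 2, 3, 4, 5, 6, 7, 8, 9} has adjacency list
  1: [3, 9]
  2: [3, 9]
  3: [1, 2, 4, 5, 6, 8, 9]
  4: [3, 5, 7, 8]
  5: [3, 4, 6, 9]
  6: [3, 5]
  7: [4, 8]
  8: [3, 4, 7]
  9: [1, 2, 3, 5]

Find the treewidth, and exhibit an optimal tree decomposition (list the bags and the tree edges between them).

Treewidth 2.
One optimal decomposition is:
Bags: B1 = {2, 3, 9}  B2 = {1, 3, 9}  B3 = {3, 5, 9}  B4 = {3, 4, 5}  B5 = {3, 5, 6}  B6 = {3, 4, 8}  B7 = {4, 7, 8}
Tree: B1–B2, B2–B3, B3–B4, B4–B5, B4–B6, B6–B7

The largest bag has 3 vertices, giving width 2; this decomposition certifies tw(G) ≤ 2. For the lower bound, the 3 vertices {3, 4, 8} are pairwise adjacent, and any tree decomposition puts a clique entirely inside one bag — forcing width ≥ 2. Therefore the treewidth is 2.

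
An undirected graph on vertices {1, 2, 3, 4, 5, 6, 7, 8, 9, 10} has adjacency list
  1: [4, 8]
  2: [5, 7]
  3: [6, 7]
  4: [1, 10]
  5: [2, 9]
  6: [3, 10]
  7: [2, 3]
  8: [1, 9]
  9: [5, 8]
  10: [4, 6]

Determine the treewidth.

2

A width-2 tree decomposition is:
Bags: B1 = {3, 6, 7}  B2 = {2, 6, 7}  B3 = {2, 5, 6}  B4 = {5, 6, 9}  B5 = {6, 8, 9}  B6 = {1, 6, 8}  B7 = {1, 4, 6}  B8 = {4, 6, 10}
Tree: B1–B2, B2–B3, B3–B4, B4–B5, B5–B6, B6–B7, B7–B8
The largest bag has 3 vertices, giving width 2; this decomposition certifies tw(G) ≤ 2. The edges 6–3–7–2–5–9–8–1–4–10–6 form a cycle, so G is not a tree and its treewidth is at least 2. Combining the bounds, tw(G) = 2.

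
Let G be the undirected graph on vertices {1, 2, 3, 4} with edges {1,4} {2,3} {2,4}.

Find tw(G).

1

A width-1 tree decomposition is:
Bags: B1 = {2, 3}  B2 = {2, 4}  B3 = {1, 4}
Tree: B1–B2, B2–B3
Each bag holds 2 vertices, so the decomposition has width 1, which upper-bounds the treewidth. Since G has at least one edge (e.g. 3–2), it is not an edgeless graph, so tw(G) ≥ 1. Therefore the treewidth is 1.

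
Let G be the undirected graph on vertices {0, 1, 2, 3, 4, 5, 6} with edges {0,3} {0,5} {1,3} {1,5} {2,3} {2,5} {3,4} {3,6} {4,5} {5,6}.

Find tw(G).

A width-2 tree decomposition is:
Bags: B1 = {0, 3, 5}  B2 = {3, 4, 5}  B3 = {3, 5, 6}  B4 = {1, 3, 5}  B5 = {2, 3, 5}
Tree: B1–B2, B2–B3, B3–B4, B4–B5
The largest bag has 3 vertices, giving width 2; this decomposition certifies tw(G) ≤ 2. Since 3–0–5–4–3 is a cycle in G, G is not acyclic. Forests are exactly the graphs of treewidth ≤ 1, so tw(G) ≥ 2. The upper and lower bounds meet at 2, so that is the treewidth.

2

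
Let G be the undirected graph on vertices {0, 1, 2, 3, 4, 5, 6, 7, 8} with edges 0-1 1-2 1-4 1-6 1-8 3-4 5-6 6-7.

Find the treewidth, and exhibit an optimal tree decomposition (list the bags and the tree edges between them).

Every bag has size at most 2, so the width is 2 − 1 = 1 and tw(G) ≤ 1. Any graph with an edge has treewidth ≥ 1, and G has the edge 2–1. Combining the bounds, tw(G) = 1.

Treewidth 1.
One such decomposition:
Bags: B1 = {1, 2}  B2 = {1, 6}  B3 = {5, 6}  B4 = {1, 8}  B5 = {1, 4}  B6 = {3, 4}  B7 = {6, 7}  B8 = {0, 1}
Tree: B1–B2, B2–B3, B2–B4, B4–B5, B5–B6, B2–B7, B1–B8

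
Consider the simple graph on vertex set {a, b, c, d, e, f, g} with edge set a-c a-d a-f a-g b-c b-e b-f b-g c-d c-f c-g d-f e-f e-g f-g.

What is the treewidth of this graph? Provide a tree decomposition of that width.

Treewidth 3.
One optimal decomposition is:
Bags: B1 = {b, e, f, g}  B2 = {b, c, f, g}  B3 = {a, c, f, g}  B4 = {a, c, d, f}
Tree: B1–B2, B2–B3, B3–B4

Every bag has size at most 4, so the width is 4 − 1 = 3 and tw(G) ≤ 3. For the lower bound, the 4 vertices {a, c, d, f} are pairwise adjacent, and any tree decomposition puts a clique entirely inside one bag — forcing width ≥ 3. The upper and lower bounds meet at 3, so that is the treewidth.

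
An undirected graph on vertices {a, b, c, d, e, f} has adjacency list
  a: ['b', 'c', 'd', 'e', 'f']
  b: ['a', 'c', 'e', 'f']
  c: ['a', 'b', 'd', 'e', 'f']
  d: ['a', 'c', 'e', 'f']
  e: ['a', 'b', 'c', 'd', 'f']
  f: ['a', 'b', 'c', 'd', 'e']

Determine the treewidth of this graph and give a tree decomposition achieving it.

Treewidth 4.
One such decomposition:
Bags: B1 = {a, b, c, e, f}  B2 = {a, c, d, e, f}
Tree: B1–B2

Every bag has size at most 5, so the width is 5 − 1 = 4 and tw(G) ≤ 4. For the lower bound, the 5 vertices {a, c, d, e, f} are pairwise adjacent, and any tree decomposition puts a clique entirely inside one bag — forcing width ≥ 4. The upper and lower bounds meet at 4, so that is the treewidth.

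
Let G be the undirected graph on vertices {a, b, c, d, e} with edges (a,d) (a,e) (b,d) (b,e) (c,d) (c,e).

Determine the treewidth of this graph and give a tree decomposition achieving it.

Treewidth 2.
One optimal decomposition is:
Bags: B1 = {a, d, e}  B2 = {b, d, e}  B3 = {c, d, e}
Tree: B1–B2, B2–B3

Every bag has size at most 3, so the width is 3 − 1 = 2 and tw(G) ≤ 2. The edges d–a–e–b–d form a cycle, so G is not a tree and its treewidth is at least 2. The upper and lower bounds meet at 2, so that is the treewidth.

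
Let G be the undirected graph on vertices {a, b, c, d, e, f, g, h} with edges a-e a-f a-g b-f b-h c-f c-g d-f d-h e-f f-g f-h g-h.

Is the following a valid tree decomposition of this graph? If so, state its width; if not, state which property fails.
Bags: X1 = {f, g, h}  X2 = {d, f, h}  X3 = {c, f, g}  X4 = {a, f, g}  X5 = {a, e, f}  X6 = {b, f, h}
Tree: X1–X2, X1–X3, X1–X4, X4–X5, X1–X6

Vertex coverage: the bags together contain {a, b, c, d, e, f, g, h}, the full vertex set. Edge coverage: each edge of G has both endpoints in at least one bag. Running intersection: for every vertex, the bags containing it form a connected subtree. All three properties hold, so this is a valid tree decomposition of width max|bag| − 1 = 2, and hence tw(G) ≤ 2.

Yes; width 2.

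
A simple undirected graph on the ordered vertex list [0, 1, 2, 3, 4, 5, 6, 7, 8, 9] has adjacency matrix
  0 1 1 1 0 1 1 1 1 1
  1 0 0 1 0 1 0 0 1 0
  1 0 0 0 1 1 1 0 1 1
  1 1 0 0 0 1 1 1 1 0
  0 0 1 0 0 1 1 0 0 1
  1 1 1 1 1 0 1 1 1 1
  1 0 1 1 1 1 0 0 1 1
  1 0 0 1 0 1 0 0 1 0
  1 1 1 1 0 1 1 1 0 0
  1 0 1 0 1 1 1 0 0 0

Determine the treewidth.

4

A width-4 tree decomposition is:
Bags: B1 = {0, 2, 5, 6, 8}  B2 = {0, 3, 5, 6, 8}  B3 = {0, 3, 5, 7, 8}  B4 = {0, 2, 5, 6, 9}  B5 = {2, 4, 5, 6, 9}  B6 = {0, 1, 3, 5, 8}
Tree: B1–B2, B2–B3, B1–B4, B4–B5, B3–B6
Every bag has size at most 5, so the width is 5 − 1 = 4 and tw(G) ≤ 4. For the lower bound, the 5 vertices {0, 2, 5, 6, 8} are pairwise adjacent, and any tree decomposition puts a clique entirely inside one bag — forcing width ≥ 4. Therefore the treewidth is 4.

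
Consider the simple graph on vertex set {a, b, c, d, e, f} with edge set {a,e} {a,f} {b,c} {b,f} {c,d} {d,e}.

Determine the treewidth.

A width-2 tree decomposition is:
Bags: B1 = {c, d, e}  B2 = {b, c, e}  B3 = {b, e, f}  B4 = {a, e, f}
Tree: B1–B2, B2–B3, B3–B4
The largest bag has 3 vertices, giving width 2; this decomposition certifies tw(G) ≤ 2. Since e–d–c–b–f–a–e is a cycle in G, G is not acyclic. Forests are exactly the graphs of treewidth ≤ 1, so tw(G) ≥ 2. Therefore the treewidth is 2.

2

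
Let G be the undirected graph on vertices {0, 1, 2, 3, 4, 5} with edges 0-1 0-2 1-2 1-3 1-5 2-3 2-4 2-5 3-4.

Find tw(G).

A width-2 tree decomposition is:
Bags: B1 = {2, 3, 4}  B2 = {1, 2, 3}  B3 = {0, 1, 2}  B4 = {1, 2, 5}
Tree: B1–B2, B2–B3, B2–B4
Every bag has size at most 3, so the width is 3 − 1 = 2 and tw(G) ≤ 2. On the other hand G contains the 3-clique {0, 1, 2}. A clique must lie in a single bag of any decomposition, so no decomposition can have width below 2. Combining the bounds, tw(G) = 2.

2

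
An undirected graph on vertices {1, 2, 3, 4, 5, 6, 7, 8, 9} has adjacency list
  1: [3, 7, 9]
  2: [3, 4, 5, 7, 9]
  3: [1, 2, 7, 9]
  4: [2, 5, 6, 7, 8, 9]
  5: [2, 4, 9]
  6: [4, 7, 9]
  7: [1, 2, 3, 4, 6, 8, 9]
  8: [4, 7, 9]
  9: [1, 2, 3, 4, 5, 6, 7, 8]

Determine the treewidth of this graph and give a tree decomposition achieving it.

Treewidth 3.
Bags: B1 = {4, 6, 7, 9}  B2 = {4, 7, 8, 9}  B3 = {2, 4, 7, 9}  B4 = {2, 4, 5, 9}  B5 = {2, 3, 7, 9}  B6 = {1, 3, 7, 9}
Tree: B1–B2, B2–B3, B3–B4, B3–B5, B5–B6

The largest bag has 4 vertices, giving width 3; this decomposition certifies tw(G) ≤ 3. On the other hand G contains the 4-clique {2, 4, 5, 9}. A clique must lie in a single bag of any decomposition, so no decomposition can have width below 3. Hence tw(G) = 3 exactly.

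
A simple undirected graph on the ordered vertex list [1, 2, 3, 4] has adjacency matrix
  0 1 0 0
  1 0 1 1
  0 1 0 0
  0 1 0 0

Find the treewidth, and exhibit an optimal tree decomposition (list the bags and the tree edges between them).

Treewidth 1.
One such decomposition:
Bags: B1 = {2, 4}  B2 = {2, 3}  B3 = {1, 2}
Tree: B1–B2, B1–B3

Each bag holds 2 vertices, so the decomposition has width 1, which upper-bounds the treewidth. G has an edge, so its treewidth is at least 1. The upper and lower bounds meet at 1, so that is the treewidth.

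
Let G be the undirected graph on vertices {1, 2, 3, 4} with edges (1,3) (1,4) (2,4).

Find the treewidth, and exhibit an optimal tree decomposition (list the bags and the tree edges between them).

Each bag holds 2 vertices, so the decomposition has width 1, which upper-bounds the treewidth. Since G has at least one edge (e.g. 1–4), it is not an edgeless graph, so tw(G) ≥ 1. The upper and lower bounds meet at 1, so that is the treewidth.

Treewidth 1.
One optimal decomposition is:
Bags: B1 = {1, 4}  B2 = {2, 4}  B3 = {1, 3}
Tree: B1–B2, B1–B3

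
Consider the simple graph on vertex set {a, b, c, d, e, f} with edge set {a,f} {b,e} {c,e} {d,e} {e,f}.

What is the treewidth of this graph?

A width-1 tree decomposition is:
Bags: B1 = {a, f}  B2 = {e, f}  B3 = {d, e}  B4 = {c, e}  B5 = {b, e}
Tree: B1–B2, B2–B3, B2–B4, B3–B5
Every bag has size at most 2, so the width is 2 − 1 = 1 and tw(G) ≤ 1. Any graph with an edge has treewidth ≥ 1, and G has the edge f–a. Hence tw(G) = 1 exactly.

1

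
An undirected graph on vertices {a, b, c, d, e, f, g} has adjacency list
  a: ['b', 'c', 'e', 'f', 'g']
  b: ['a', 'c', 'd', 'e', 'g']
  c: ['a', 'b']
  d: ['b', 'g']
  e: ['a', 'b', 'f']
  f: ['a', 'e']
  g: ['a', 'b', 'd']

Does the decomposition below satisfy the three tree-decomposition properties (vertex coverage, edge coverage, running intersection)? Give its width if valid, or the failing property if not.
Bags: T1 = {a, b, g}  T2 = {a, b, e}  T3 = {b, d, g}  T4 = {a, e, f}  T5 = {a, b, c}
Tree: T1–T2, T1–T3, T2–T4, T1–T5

Yes; width 2.

Vertex coverage: the bags together contain {a, b, c, d, e, f, g}, the full vertex set. Edge coverage: each edge of G has both endpoints in at least one bag. Running intersection: for every vertex, the bags containing it form a connected subtree. All three properties hold, so this is a valid tree decomposition of width max|bag| − 1 = 2, and hence tw(G) ≤ 2.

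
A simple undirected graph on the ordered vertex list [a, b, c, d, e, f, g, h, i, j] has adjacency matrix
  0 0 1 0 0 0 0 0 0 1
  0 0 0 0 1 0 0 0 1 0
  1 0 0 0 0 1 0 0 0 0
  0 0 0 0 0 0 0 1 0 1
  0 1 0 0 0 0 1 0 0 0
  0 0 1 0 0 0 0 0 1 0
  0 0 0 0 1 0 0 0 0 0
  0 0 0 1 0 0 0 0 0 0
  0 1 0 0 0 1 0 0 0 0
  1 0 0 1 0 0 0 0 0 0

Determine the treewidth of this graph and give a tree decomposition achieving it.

Each bag holds 2 vertices, so the decomposition has width 1, which upper-bounds the treewidth. Any graph with an edge has treewidth ≥ 1, and G has the edge g–e. Therefore the treewidth is 1.

Treewidth 1.
Bags: B1 = {e, g}  B2 = {b, e}  B3 = {b, i}  B4 = {f, i}  B5 = {c, f}  B6 = {a, c}  B7 = {a, j}  B8 = {d, j}  B9 = {d, h}
Tree: B1–B2, B2–B3, B3–B4, B4–B5, B5–B6, B6–B7, B7–B8, B8–B9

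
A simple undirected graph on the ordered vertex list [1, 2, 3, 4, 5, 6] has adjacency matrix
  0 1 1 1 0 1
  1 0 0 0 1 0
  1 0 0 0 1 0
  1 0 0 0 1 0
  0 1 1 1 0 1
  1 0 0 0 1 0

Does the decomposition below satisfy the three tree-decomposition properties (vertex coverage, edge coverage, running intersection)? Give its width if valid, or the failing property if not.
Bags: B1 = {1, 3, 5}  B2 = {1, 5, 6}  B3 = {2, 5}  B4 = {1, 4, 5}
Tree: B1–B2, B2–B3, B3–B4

No — edge (1,2) lies in no bag.

A tree decomposition must satisfy three properties: every vertex lies in some bag; for every edge, both endpoints lie together in some bag; and for every vertex, the bags containing it form a connected subtree. Here edge (1,2) lies in no bag, so the decomposition is invalid.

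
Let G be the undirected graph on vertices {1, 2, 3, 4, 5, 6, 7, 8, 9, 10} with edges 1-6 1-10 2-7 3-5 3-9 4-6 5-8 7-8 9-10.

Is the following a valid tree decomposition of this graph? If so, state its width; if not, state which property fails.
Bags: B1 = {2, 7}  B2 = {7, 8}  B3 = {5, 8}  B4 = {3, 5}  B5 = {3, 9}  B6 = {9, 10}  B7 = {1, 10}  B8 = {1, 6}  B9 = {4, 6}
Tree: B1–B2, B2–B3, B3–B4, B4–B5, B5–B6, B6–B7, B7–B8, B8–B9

Vertex coverage: the bags together contain {1, 2, 3, 4, 5, 6, 7, 8, 9, 10}, the full vertex set. Edge coverage: each edge of G has both endpoints in at least one bag. Running intersection: for every vertex, the bags containing it form a connected subtree. All three properties hold, so this is a valid tree decomposition of width max|bag| − 1 = 1, and hence tw(G) ≤ 1.

Yes; width 1.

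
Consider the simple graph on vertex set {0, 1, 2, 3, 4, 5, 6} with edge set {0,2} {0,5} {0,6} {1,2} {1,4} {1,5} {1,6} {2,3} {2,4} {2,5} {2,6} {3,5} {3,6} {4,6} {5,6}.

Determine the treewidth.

A width-3 tree decomposition is:
Bags: B1 = {0, 2, 5, 6}  B2 = {2, 3, 5, 6}  B3 = {1, 2, 5, 6}  B4 = {1, 2, 4, 6}
Tree: B1–B2, B1–B3, B3–B4
Every bag has size at most 4, so the width is 4 − 1 = 3 and tw(G) ≤ 3. On the other hand G contains the 4-clique {1, 2, 4, 6}. A clique must lie in a single bag of any decomposition, so no decomposition can have width below 3. The upper and lower bounds meet at 3, so that is the treewidth.

3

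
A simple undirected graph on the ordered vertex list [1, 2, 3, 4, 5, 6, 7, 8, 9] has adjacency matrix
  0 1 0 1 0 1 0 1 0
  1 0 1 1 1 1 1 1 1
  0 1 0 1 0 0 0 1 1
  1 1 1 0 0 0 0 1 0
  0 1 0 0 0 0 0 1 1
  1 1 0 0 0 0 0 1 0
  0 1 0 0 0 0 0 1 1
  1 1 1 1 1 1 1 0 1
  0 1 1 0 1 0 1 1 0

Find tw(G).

A width-3 tree decomposition is:
Bags: B1 = {2, 5, 8, 9}  B2 = {2, 3, 8, 9}  B3 = {2, 3, 4, 8}  B4 = {1, 2, 4, 8}  B5 = {1, 2, 6, 8}  B6 = {2, 7, 8, 9}
Tree: B1–B2, B2–B3, B3–B4, B4–B5, B2–B6
Each bag holds 4 vertices, so the decomposition has width 3, which upper-bounds the treewidth. Conversely, {1, 2, 4, 8} is a clique of size 4, and the vertices of any clique must share a bag in every tree decomposition; so some bag has ≥ 4 vertices and tw(G) ≥ 3. Combining the bounds, tw(G) = 3.

3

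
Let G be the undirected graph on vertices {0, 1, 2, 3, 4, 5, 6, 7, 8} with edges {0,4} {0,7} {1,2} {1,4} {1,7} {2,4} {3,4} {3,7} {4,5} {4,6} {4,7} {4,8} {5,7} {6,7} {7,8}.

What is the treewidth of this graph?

A width-2 tree decomposition is:
Bags: B1 = {4, 6, 7}  B2 = {4, 7, 8}  B3 = {1, 4, 7}  B4 = {1, 2, 4}  B5 = {3, 4, 7}  B6 = {0, 4, 7}  B7 = {4, 5, 7}
Tree: B1–B2, B1–B3, B3–B4, B2–B5, B1–B6, B3–B7
The largest bag has 3 vertices, giving width 2; this decomposition certifies tw(G) ≤ 2. On the other hand G contains the 3-clique {1, 2, 4}. A clique must lie in a single bag of any decomposition, so no decomposition can have width below 2. Hence tw(G) = 2 exactly.

2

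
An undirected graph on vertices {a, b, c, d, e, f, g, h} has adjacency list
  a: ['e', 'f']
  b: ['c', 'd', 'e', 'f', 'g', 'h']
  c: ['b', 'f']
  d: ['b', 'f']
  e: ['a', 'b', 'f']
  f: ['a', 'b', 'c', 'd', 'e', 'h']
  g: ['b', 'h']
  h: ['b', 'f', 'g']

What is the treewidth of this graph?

A width-2 tree decomposition is:
Bags: B1 = {b, d, f}  B2 = {b, f, h}  B3 = {b, e, f}  B4 = {a, e, f}  B5 = {b, g, h}  B6 = {b, c, f}
Tree: B1–B2, B2–B3, B3–B4, B2–B5, B1–B6
Each bag holds 3 vertices, so the decomposition has width 2, which upper-bounds the treewidth. For the lower bound, the 3 vertices {b, g, h} are pairwise adjacent, and any tree decomposition puts a clique entirely inside one bag — forcing width ≥ 2. Therefore the treewidth is 2.

2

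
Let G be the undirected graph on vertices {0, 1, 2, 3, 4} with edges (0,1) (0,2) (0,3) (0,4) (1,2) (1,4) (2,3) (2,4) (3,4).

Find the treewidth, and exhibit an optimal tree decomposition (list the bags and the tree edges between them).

The largest bag has 4 vertices, giving width 3; this decomposition certifies tw(G) ≤ 3. For the lower bound, the 4 vertices {0, 1, 2, 4} are pairwise adjacent, and any tree decomposition puts a clique entirely inside one bag — forcing width ≥ 3. The upper and lower bounds meet at 3, so that is the treewidth.

Treewidth 3.
Bags: B1 = {0, 2, 3, 4}  B2 = {0, 1, 2, 4}
Tree: B1–B2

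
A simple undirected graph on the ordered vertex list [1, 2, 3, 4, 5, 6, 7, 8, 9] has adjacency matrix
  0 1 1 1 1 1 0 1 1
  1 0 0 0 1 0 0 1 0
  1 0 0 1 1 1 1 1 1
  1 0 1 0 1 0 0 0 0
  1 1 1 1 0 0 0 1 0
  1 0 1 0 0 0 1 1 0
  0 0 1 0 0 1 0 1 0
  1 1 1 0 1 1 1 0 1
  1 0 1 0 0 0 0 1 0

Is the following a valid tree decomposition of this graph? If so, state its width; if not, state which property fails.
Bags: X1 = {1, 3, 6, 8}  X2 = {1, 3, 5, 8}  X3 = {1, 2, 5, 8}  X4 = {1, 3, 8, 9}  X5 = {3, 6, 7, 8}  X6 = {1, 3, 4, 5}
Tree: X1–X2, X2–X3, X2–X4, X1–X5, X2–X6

Vertex coverage: the bags together contain {1, 2, 3, 4, 5, 6, 7, 8, 9}, the full vertex set. Edge coverage: each edge of G has both endpoints in at least one bag. Running intersection: for every vertex, the bags containing it form a connected subtree. All three properties hold, so this is a valid tree decomposition of width max|bag| − 1 = 3, and hence tw(G) ≤ 3.

Yes; width 3.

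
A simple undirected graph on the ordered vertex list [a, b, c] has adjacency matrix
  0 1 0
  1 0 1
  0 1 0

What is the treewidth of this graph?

1

A width-1 tree decomposition is:
Bags: B1 = {a, b}  B2 = {b, c}
Tree: B1–B2
The largest bag has 2 vertices, giving width 1; this decomposition certifies tw(G) ≤ 1. G has an edge, so its treewidth is at least 1. Combining the bounds, tw(G) = 1.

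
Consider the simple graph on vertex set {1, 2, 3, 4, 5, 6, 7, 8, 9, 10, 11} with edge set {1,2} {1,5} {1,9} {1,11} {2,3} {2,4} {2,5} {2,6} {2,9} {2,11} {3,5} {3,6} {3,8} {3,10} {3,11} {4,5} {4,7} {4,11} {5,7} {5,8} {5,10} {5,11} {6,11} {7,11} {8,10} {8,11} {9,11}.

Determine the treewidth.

3

A width-3 tree decomposition is:
Bags: B1 = {2, 4, 5, 11}  B2 = {1, 2, 5, 11}  B3 = {2, 3, 5, 11}  B4 = {4, 5, 7, 11}  B5 = {3, 5, 8, 11}  B6 = {3, 5, 8, 10}  B7 = {1, 2, 9, 11}  B8 = {2, 3, 6, 11}
Tree: B1–B2, B2–B3, B1–B4, B3–B5, B5–B6, B2–B7, B3–B8
Each bag holds 4 vertices, so the decomposition has width 3, which upper-bounds the treewidth. Conversely, {3, 5, 8, 10} is a clique of size 4, and the vertices of any clique must share a bag in every tree decomposition; so some bag has ≥ 4 vertices and tw(G) ≥ 3. Combining the bounds, tw(G) = 3.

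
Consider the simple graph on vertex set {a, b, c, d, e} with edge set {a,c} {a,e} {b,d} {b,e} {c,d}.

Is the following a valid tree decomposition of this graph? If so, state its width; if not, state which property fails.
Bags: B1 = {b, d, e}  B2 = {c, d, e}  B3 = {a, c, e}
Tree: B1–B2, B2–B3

Yes; width 2.

Checking the three conditions: (i) the bags cover all of {a, b, c, d, e}; (ii) for each edge, some bag contains both endpoints; (iii) the bags containing any fixed vertex form a subtree. All hold, so the decomposition is valid with width 3 − 1 = 2.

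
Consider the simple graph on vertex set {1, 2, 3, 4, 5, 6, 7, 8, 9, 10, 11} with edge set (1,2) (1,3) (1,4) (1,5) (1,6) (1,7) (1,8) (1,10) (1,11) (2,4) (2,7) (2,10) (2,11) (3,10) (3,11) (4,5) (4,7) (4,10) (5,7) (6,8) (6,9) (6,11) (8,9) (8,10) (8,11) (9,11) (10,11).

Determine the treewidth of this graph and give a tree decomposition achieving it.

Every bag has size at most 4, so the width is 4 − 1 = 3 and tw(G) ≤ 3. On the other hand G contains the 4-clique {1, 8, 10, 11}. A clique must lie in a single bag of any decomposition, so no decomposition can have width below 3. Therefore the treewidth is 3.

Treewidth 3.
One optimal decomposition is:
Bags: B1 = {1, 2, 10, 11}  B2 = {1, 8, 10, 11}  B3 = {1, 6, 8, 11}  B4 = {6, 8, 9, 11}  B5 = {1, 2, 4, 10}  B6 = {1, 3, 10, 11}  B7 = {1, 2, 4, 7}  B8 = {1, 4, 5, 7}
Tree: B1–B2, B2–B3, B3–B4, B1–B5, B2–B6, B5–B7, B7–B8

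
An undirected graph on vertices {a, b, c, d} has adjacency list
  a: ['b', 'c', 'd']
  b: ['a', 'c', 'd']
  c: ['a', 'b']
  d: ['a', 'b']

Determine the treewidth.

2

A width-2 tree decomposition is:
Bags: B1 = {a, b, c}  B2 = {a, b, d}
Tree: B1–B2
Every bag has size at most 3, so the width is 3 − 1 = 2 and tw(G) ≤ 2. On the other hand G contains the 3-clique {a, b, d}. A clique must lie in a single bag of any decomposition, so no decomposition can have width below 2. Hence tw(G) = 2 exactly.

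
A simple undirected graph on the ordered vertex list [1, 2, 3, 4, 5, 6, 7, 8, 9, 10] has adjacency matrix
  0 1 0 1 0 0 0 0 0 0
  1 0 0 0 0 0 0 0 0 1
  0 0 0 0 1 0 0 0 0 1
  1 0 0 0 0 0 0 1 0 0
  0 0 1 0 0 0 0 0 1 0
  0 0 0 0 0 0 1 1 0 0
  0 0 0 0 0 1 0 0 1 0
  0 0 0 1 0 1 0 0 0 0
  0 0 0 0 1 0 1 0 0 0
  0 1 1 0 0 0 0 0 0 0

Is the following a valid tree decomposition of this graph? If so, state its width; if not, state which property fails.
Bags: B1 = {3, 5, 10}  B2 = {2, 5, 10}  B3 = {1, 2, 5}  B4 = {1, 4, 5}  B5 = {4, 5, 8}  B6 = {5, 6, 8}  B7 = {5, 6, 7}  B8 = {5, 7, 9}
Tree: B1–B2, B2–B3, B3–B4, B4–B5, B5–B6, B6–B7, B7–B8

Yes; width 2.

Checking the three conditions: (i) the bags cover all of {1, 2, 3, 4, 5, 6, 7, 8, 9, 10}; (ii) for each edge, some bag contains both endpoints; (iii) the bags containing any fixed vertex form a subtree. All hold, so the decomposition is valid with width 3 − 1 = 2.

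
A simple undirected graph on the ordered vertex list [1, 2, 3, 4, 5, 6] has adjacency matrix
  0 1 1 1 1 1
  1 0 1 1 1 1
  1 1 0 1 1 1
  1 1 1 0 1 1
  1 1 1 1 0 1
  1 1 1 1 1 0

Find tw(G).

5

A width-5 tree decomposition is:
Bags: B1 = {1, 2, 3, 4, 5, 6}
Tree: (single bag)
A single bag containing all 6 vertices is trivially a valid decomposition of width 5. Conversely, {1, 2, 3, 4, 5, 6} is a clique of size 6, and the vertices of any clique must share a bag in every tree decomposition; so some bag has ≥ 6 vertices and tw(G) ≥ 5. The upper and lower bounds meet at 5, so that is the treewidth.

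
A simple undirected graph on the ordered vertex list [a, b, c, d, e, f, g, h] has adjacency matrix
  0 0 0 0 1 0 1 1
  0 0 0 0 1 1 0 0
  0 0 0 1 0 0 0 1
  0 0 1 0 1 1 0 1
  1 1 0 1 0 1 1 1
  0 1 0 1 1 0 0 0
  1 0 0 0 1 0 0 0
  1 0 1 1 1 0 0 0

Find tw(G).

2

A width-2 tree decomposition is:
Bags: B1 = {d, e, h}  B2 = {c, d, h}  B3 = {a, e, h}  B4 = {d, e, f}  B5 = {b, e, f}  B6 = {a, e, g}
Tree: B1–B2, B1–B3, B1–B4, B4–B5, B3–B6
Every bag has size at most 3, so the width is 3 − 1 = 2 and tw(G) ≤ 2. Conversely, {d, e, h} is a clique of size 3, and the vertices of any clique must share a bag in every tree decomposition; so some bag has ≥ 3 vertices and tw(G) ≥ 2. Hence tw(G) = 2 exactly.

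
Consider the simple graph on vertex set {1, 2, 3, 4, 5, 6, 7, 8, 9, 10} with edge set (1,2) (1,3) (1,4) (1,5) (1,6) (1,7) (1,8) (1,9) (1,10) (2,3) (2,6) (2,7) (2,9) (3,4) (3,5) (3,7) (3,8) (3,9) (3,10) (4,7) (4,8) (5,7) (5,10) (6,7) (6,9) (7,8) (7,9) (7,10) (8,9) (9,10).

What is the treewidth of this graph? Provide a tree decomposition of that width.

Every bag has size at most 5, so the width is 5 − 1 = 4 and tw(G) ≤ 4. For the lower bound, the 5 vertices {1, 3, 7, 8, 9} are pairwise adjacent, and any tree decomposition puts a clique entirely inside one bag — forcing width ≥ 4. Combining the bounds, tw(G) = 4.

Treewidth 4.
Bags: B1 = {1, 3, 7, 8, 9}  B2 = {1, 3, 7, 9, 10}  B3 = {1, 2, 3, 7, 9}  B4 = {1, 3, 4, 7, 8}  B5 = {1, 3, 5, 7, 10}  B6 = {1, 2, 6, 7, 9}
Tree: B1–B2, B1–B3, B1–B4, B2–B5, B3–B6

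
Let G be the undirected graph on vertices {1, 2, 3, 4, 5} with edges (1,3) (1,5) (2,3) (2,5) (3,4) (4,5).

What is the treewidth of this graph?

A width-2 tree decomposition is:
Bags: B1 = {3, 4, 5}  B2 = {1, 3, 5}  B3 = {2, 3, 5}
Tree: B1–B2, B2–B3
Every bag has size at most 3, so the width is 3 − 1 = 2 and tw(G) ≤ 2. For the lower bound, G contains the cycle 3–4–5–1–3, so G is not a forest; only forests have treewidth ≤ 1, hence tw(G) ≥ 2. Therefore the treewidth is 2.

2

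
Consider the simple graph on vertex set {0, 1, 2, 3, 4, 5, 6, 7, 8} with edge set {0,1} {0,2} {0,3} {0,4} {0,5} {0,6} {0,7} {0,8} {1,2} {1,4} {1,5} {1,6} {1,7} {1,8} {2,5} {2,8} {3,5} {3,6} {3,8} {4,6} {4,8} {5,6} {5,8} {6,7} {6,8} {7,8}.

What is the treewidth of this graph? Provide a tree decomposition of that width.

Treewidth 4.
Bags: B1 = {0, 1, 5, 6, 8}  B2 = {0, 1, 4, 6, 8}  B3 = {0, 3, 5, 6, 8}  B4 = {0, 1, 2, 5, 8}  B5 = {0, 1, 6, 7, 8}
Tree: B1–B2, B1–B3, B1–B4, B2–B5

The largest bag has 5 vertices, giving width 4; this decomposition certifies tw(G) ≤ 4. For the lower bound, the 5 vertices {0, 1, 2, 5, 8} are pairwise adjacent, and any tree decomposition puts a clique entirely inside one bag — forcing width ≥ 4. The upper and lower bounds meet at 4, so that is the treewidth.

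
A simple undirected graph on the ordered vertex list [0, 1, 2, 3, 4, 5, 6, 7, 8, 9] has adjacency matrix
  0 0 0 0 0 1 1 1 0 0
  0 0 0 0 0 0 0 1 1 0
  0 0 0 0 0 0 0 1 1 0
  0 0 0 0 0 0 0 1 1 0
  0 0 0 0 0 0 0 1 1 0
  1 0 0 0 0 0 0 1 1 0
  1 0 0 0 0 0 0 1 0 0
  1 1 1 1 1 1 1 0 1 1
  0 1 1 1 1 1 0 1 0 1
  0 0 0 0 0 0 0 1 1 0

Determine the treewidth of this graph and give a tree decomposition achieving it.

Treewidth 2.
One such decomposition:
Bags: B1 = {5, 7, 8}  B2 = {7, 8, 9}  B3 = {4, 7, 8}  B4 = {3, 7, 8}  B5 = {0, 5, 7}  B6 = {1, 7, 8}  B7 = {0, 6, 7}  B8 = {2, 7, 8}
Tree: B1–B2, B2–B3, B1–B4, B1–B5, B2–B6, B5–B7, B3–B8

Every bag has size at most 3, so the width is 3 − 1 = 2 and tw(G) ≤ 2. For the lower bound, the 3 vertices {0, 5, 7} are pairwise adjacent, and any tree decomposition puts a clique entirely inside one bag — forcing width ≥ 2. Combining the bounds, tw(G) = 2.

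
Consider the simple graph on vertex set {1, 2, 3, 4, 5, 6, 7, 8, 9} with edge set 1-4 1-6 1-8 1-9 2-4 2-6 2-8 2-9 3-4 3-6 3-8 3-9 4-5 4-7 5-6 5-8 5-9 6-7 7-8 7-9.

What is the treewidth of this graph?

4

A width-4 tree decomposition is:
Bags: B1 = {1, 4, 6, 8, 9}  B2 = {3, 4, 6, 8, 9}  B3 = {2, 4, 6, 8, 9}  B4 = {4, 5, 6, 8, 9}  B5 = {4, 6, 7, 8, 9}
Tree: B1–B2, B2–B3, B3–B4, B4–B5
Every bag has size at most 5, so the width is 5 − 1 = 4 and tw(G) ≤ 4. For the lower bound: the 5 vertex sets {1,4}, {3,6}, {2,9}, {8}, {5} are disjoint, each induces a connected subgraph, and every pair is joined by at least one edge of G. Contracting each set to a single vertex therefore yields K_{5} as a minor, and since treewidth is minor-monotone, tw(G) ≥ tw(K_{5}) = 4. Therefore the treewidth is 4.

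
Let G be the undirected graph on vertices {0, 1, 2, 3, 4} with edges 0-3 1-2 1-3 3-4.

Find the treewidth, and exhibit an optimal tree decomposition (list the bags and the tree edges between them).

Treewidth 1.
One such decomposition:
Bags: B1 = {0, 3}  B2 = {3, 4}  B3 = {1, 3}  B4 = {1, 2}
Tree: B1–B2, B2–B3, B3–B4

Every bag has size at most 2, so the width is 2 − 1 = 1 and tw(G) ≤ 1. G has an edge, so its treewidth is at least 1. Therefore the treewidth is 1.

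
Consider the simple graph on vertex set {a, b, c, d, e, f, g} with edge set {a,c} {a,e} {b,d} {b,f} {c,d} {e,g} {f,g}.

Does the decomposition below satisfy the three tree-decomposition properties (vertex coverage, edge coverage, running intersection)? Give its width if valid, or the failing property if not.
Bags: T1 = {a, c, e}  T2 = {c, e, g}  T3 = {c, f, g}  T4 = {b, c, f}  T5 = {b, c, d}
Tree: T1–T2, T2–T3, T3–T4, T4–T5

Every vertex of G appears in some bag (union = {a, b, c, d, e, f, g}); every edge is covered by a bag; and for each vertex v the set of bags containing v is connected in the bag tree. The decomposition is therefore valid. The largest bag has 3 vertices, so the width is 2.

Yes; width 2.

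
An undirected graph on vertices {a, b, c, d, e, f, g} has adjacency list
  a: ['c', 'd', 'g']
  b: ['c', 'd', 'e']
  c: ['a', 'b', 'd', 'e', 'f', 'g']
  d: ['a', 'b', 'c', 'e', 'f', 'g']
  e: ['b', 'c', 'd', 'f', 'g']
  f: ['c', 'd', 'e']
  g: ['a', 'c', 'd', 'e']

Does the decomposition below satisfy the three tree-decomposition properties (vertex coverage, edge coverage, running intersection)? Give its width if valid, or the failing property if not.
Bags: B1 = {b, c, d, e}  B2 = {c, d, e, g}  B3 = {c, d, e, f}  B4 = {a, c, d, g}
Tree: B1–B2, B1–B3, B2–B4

Vertex coverage: the bags together contain {a, b, c, d, e, f, g}, the full vertex set. Edge coverage: each edge of G has both endpoints in at least one bag. Running intersection: for every vertex, the bags containing it form a connected subtree. All three properties hold, so this is a valid tree decomposition of width max|bag| − 1 = 3, and hence tw(G) ≤ 3.

Yes; width 3.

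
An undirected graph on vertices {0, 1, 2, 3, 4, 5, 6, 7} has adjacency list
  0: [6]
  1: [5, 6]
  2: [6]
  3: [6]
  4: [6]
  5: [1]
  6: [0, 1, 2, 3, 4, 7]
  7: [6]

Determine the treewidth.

A width-1 tree decomposition is:
Bags: B1 = {3, 6}  B2 = {1, 6}  B3 = {1, 5}  B4 = {4, 6}  B5 = {6, 7}  B6 = {2, 6}  B7 = {0, 6}
Tree: B1–B2, B2–B3, B2–B4, B1–B5, B5–B6, B4–B7
Each bag holds 2 vertices, so the decomposition has width 1, which upper-bounds the treewidth. G has an edge, so its treewidth is at least 1. Hence tw(G) = 1 exactly.

1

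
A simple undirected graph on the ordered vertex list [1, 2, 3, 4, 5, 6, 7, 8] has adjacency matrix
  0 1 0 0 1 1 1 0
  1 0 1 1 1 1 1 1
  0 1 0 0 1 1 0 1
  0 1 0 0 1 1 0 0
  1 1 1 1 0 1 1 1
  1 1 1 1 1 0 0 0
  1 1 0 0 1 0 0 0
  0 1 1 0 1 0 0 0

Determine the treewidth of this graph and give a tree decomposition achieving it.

Each bag holds 4 vertices, so the decomposition has width 3, which upper-bounds the treewidth. For the lower bound, the 4 vertices {2, 3, 5, 8} are pairwise adjacent, and any tree decomposition puts a clique entirely inside one bag — forcing width ≥ 3. Combining the bounds, tw(G) = 3.

Treewidth 3.
One such decomposition:
Bags: B1 = {2, 3, 5, 6}  B2 = {2, 3, 5, 8}  B3 = {1, 2, 5, 6}  B4 = {1, 2, 5, 7}  B5 = {2, 4, 5, 6}
Tree: B1–B2, B1–B3, B3–B4, B3–B5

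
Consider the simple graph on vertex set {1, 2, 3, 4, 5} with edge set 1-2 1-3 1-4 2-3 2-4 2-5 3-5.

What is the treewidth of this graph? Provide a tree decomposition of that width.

Treewidth 2.
One such decomposition:
Bags: B1 = {2, 3, 5}  B2 = {1, 2, 3}  B3 = {1, 2, 4}
Tree: B1–B2, B2–B3

The largest bag has 3 vertices, giving width 2; this decomposition certifies tw(G) ≤ 2. For the lower bound, the 3 vertices {1, 2, 3} are pairwise adjacent, and any tree decomposition puts a clique entirely inside one bag — forcing width ≥ 2. Combining the bounds, tw(G) = 2.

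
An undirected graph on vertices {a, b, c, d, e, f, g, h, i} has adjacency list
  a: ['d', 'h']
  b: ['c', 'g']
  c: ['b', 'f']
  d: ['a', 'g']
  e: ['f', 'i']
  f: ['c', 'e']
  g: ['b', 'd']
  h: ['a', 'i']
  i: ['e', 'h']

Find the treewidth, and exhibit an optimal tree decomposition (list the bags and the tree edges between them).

Each bag holds 3 vertices, so the decomposition has width 2, which upper-bounds the treewidth. For the lower bound, G contains the cycle g–d–a–h–i–e–f–c–b–g, so G is not a forest; only forests have treewidth ≤ 1, hence tw(G) ≥ 2. Therefore the treewidth is 2.

Treewidth 2.
One such decomposition:
Bags: B1 = {a, d, g}  B2 = {a, g, h}  B3 = {g, h, i}  B4 = {e, g, i}  B5 = {e, f, g}  B6 = {c, f, g}  B7 = {b, c, g}
Tree: B1–B2, B2–B3, B3–B4, B4–B5, B5–B6, B6–B7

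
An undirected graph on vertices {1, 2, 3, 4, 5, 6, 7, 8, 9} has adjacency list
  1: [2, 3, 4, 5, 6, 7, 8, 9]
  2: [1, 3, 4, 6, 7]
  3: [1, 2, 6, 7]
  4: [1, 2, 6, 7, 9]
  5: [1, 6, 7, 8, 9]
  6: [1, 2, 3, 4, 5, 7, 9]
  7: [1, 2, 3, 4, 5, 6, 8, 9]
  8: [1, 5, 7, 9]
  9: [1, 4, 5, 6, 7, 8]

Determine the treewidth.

4

A width-4 tree decomposition is:
Bags: B1 = {1, 4, 6, 7, 9}  B2 = {1, 5, 6, 7, 9}  B3 = {1, 2, 4, 6, 7}  B4 = {1, 5, 7, 8, 9}  B5 = {1, 2, 3, 6, 7}
Tree: B1–B2, B1–B3, B2–B4, B3–B5
Each bag holds 5 vertices, so the decomposition has width 4, which upper-bounds the treewidth. Conversely, {1, 5, 7, 8, 9} is a clique of size 5, and the vertices of any clique must share a bag in every tree decomposition; so some bag has ≥ 5 vertices and tw(G) ≥ 4. Hence tw(G) = 4 exactly.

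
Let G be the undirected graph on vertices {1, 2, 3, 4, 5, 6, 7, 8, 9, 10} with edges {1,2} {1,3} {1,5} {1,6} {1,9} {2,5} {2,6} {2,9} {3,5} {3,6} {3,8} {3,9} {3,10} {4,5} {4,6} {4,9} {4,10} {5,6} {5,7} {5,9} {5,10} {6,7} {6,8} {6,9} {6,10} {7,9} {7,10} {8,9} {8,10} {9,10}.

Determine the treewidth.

A width-4 tree decomposition is:
Bags: B1 = {1, 3, 5, 6, 9}  B2 = {3, 5, 6, 9, 10}  B3 = {5, 6, 7, 9, 10}  B4 = {3, 6, 8, 9, 10}  B5 = {4, 5, 6, 9, 10}  B6 = {1, 2, 5, 6, 9}
Tree: B1–B2, B2–B3, B2–B4, B3–B5, B1–B6
Every bag has size at most 5, so the width is 5 − 1 = 4 and tw(G) ≤ 4. Conversely, {3, 6, 8, 9, 10} is a clique of size 5, and the vertices of any clique must share a bag in every tree decomposition; so some bag has ≥ 5 vertices and tw(G) ≥ 4. The upper and lower bounds meet at 4, so that is the treewidth.

4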